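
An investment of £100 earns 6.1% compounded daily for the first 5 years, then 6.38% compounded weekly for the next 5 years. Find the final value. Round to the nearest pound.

£187

Phase 1: 100·(1 + 0.061/365)^1825 ≈ 135.6590.
Phase 2: 135.6590·(1 + 0.0638/52)^260 ≈ 186.5966.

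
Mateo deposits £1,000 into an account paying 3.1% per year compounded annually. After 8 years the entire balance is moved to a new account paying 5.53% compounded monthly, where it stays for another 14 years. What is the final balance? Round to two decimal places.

After 8 years at 3.1%: 1,000 × 1.276642571 ≈ 1,276.6426.
Then 14 years at 5.53%: 1,276.6426 × 2.165002629 ≈ 2,763.9345.

£2,763.93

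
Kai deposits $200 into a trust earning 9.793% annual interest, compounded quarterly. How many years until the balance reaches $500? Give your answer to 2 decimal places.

9.47 years

(1 + 0.0244825)^(4t) = 500/200 = 2.5.
4t·ln(1 + 0.0244825) = ln(2.5); 4t = 0.91629/0.0241876 ≈ 37.8827.
t ≈ 9.4707 years.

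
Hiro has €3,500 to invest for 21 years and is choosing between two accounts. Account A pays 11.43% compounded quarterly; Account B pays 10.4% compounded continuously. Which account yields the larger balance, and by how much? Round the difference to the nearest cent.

A: (1 + 0.028575)^84 ≈ 10.661566204, so 3,500 × 10.661566204 ≈ 37,315.4817.
B: e^(0.104·21) = e^2.184 ≈ 8.8817623487, so 3,500 × 8.8817623487 ≈ 31,086.1682.
Difference ≈ 6,229.3135 in favor of A.

Account A, by €6,229.31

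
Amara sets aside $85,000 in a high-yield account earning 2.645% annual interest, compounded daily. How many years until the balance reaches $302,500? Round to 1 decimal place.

48.0 years

(1 + 0.0000724658)^(365t) = 302,500/85,000 = 3.5588.
365t·ln(1 + 0.0000724658) = ln(3.5588); 365t = 1.2694/7.24631e-05 ≈ 17518.2891.
t ≈ 47.9953 years.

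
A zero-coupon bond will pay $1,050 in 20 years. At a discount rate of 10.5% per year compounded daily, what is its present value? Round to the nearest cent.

Growth factor = (1 + 0.105/365)^7300 ≈ 8.163704127.
P = 1,050/8.163704127 ≈ 128.6181.

$128.62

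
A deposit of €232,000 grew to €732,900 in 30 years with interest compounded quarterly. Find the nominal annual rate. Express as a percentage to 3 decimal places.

3.853%

The 120-period growth factor is 732,900/232,000 = 3.15905.
r/4 = 3.15905^(1/120) − 1 ≈ 0.00963169, so r ≈ 4·0.00963169 = 3.85268%.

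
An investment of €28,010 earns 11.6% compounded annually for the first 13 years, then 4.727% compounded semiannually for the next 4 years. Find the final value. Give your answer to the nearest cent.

€140,639.93

After 13 years at 11.6%: 28,010 × 4.16518724532 ≈ 116,666.8947.
Then 4 years at 4.727%: 116,666.8947 × 1.20548278976 ≈ 140,639.9337.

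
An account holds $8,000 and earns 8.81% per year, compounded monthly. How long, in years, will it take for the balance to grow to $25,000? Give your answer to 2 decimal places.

12.98 years

We need (1 + 0.00734167)^(12t) = 3.125, so 12t = ln 3.125 / ln 1.007342 ≈ 155.7701.
t ≈ 155.7701/12 = 12.9808 years.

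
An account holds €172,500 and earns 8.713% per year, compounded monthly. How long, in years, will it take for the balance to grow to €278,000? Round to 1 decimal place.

(1 + 0.00726083)^(12t) = 278,000/172,500 = 1.6116.
12t·ln(1 + 0.00726083) = ln(1.6116); 12t = 0.47722/0.0072346 ≈ 65.9641.
t ≈ 5.4970 years.

5.5 years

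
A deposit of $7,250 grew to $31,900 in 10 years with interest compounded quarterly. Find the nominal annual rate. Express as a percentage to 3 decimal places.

(1 + r/4)^40 = 31,900/7,250 = 4.4.
1 + r/4 = 4.4^(1/40) ≈ 1.037735, so r/4 ≈ 0.0377346.
r ≈ 4·0.0377346 = 15.09386%.

15.094%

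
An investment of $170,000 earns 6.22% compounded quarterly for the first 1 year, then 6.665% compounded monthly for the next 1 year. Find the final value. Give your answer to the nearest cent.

Phase 1: 170,000·(1 + 0.01555)^4 ≈ 180,823.2053.
Phase 2: 180,823.2053·(1 + 0.06665/12)^12 ≈ 193,250.1334.

$193,250.13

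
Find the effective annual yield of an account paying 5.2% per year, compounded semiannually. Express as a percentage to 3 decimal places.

5.268%

EAR = (1 + 5.2%/2)^2 − 1 = (1 + 0.026)^2 − 1.
(1 + 0.026)^2 ≈ 1.052676, so EAR ≈ 5.26760%.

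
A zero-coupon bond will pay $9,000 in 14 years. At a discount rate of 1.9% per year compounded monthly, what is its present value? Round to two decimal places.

Growth factor = (1 + 0.019/12)^168 ≈ 1.304460622.
P = 9,000/1.304460622 ≈ 6,899.4034.

$6,899.40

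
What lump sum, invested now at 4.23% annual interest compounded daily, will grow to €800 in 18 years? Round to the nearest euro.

Periodic rate = 4.23%/365 = 0.00011589; 6570 periods.
P = 800/(1 + 0.0423/365)^6570 ≈ 800/2.14117744 ≈ 373.6262.

€374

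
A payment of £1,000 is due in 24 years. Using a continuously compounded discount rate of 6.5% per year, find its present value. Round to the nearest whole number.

£210

P = A·e^(−rt) = 1,000·e^(−1.56).
e^(−1.56) ≈ 0.210136071, so P ≈ 210.1361.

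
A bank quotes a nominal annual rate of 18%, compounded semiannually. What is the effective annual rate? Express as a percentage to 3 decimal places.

18.810%

One year is 2 periods at 0.09 each: (1 + 0.09)^2 ≈ 1.1881.
EAR = 1.1881 − 1 ≈ 18.81000%.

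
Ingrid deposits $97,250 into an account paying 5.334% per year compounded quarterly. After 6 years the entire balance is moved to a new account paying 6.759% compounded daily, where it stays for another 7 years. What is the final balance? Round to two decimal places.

$214,497.07

Phase 1: 97,250·(1 + 0.013335)^24 ≈ 133,648.0562.
Phase 2: 133,648.0562·(1 + 0.06759/365)^2555 ≈ 214,497.0739.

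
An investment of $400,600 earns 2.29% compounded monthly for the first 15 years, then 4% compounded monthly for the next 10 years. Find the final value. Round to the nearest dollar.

After 15 years at 2.29%: 400,600 × 1.4094120902 ≈ 564,610.4833.
Then 10 years at 4%: 564,610.4833 × 1.49083268242 ≈ 841,739.7614.

$841,740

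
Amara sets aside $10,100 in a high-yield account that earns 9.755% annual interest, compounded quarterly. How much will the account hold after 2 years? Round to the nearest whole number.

Growth factor = (1 + 0.0243875)^8 ≈ 1.2125905046.
A ≈ 10,100 × 1.2125905046 ≈ 12,247.1641.

$12,247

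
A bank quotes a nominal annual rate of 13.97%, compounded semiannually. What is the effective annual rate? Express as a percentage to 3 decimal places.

One year is 2 periods at 0.06985 each: (1 + 0.06985)^2 ≈ 1.144579.
EAR = 1.144579 − 1 ≈ 14.45790%.

14.458%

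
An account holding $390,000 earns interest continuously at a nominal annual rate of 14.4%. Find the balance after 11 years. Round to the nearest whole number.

$1,901,022

A = P·e^(rt) = 390,000·e^(0.144·11) = 390,000·e^1.584.
e^1.584 ≈ 4.874414525967, so A ≈ 1,901,021.6651.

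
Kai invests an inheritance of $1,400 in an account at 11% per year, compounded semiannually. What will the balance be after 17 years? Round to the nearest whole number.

Growth factor = (1 + 0.055)^34 ≈ 6.174241714.
A ≈ 1,400 × 6.174241714 ≈ 8,643.9384.

$8,644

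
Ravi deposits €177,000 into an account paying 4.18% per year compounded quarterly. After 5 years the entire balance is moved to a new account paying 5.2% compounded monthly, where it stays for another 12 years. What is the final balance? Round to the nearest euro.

After 5 years at 4.18%: 177,000 × 1.23110916554 ≈ 217,906.3223.
Then 12 years at 5.2%: 217,906.3223 × 1.86386426262 ≈ 406,147.8067.

€406,148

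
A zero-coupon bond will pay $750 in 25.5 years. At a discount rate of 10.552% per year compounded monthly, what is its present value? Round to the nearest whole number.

Growth factor = (1 + 0.10552/12)^306 ≈ 14.570494.
P = 750/14.570494 ≈ 51.4739.

$51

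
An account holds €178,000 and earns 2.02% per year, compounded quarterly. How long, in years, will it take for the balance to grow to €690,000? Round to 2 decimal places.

67.24 years

(1 + 0.00505)^(4t) = 690,000/178,000 = 3.8764.
4t·ln(1 + 0.00505) = ln(3.8764); 4t = 1.3549/0.00503729 ≈ 268.9755.
t ≈ 67.2439 years.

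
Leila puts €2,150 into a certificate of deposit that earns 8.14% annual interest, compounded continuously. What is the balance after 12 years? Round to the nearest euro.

A = P·e^(rt) = 2,150·e^(0.0814·12) = 2,150·e^0.9768.
e^0.9768 ≈ 2.655943609, so A ≈ 5,710.2788.

€5,710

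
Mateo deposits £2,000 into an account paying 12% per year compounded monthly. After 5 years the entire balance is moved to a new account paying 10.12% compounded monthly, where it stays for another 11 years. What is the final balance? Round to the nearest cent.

Phase 1: 2,000·(1 + 0.01)^60 ≈ 3,633.3934.
Phase 2: 3,633.3934·(1 + 0.1012/12)^132 ≈ 11,008.8475.

£11,008.85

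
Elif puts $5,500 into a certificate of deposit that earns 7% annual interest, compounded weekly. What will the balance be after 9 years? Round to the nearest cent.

Growth factor = (1 + 0.07/52)^468 ≈ 1.8768152824.
A ≈ 5,500 × 1.8768152824 ≈ 10,322.4841.

$10,322.48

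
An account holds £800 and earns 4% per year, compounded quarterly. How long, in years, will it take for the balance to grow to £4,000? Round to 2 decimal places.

(1 + 0.01)^(4t) = 4,000/800 = 5.
4t·ln(1 + 0.01) = ln(5); 4t = 1.6094/0.00995033 ≈ 161.7472.
t ≈ 40.4368 years.

40.44 years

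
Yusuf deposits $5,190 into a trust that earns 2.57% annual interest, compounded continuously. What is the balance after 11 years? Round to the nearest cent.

$6,885.61

A = P·e^(rt) = 5,190·e^(0.0257·11) = 5,190·e^0.2827.
e^0.2827 ≈ 1.32670709, so A ≈ 6,885.6098.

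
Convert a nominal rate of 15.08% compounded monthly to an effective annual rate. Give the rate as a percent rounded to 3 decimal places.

16.167%

EAR = (1 + 15.08%/12)^12 − 1 = (1 + 0.0125667)^12 − 1.
(1 + 0.0125667)^12 ≈ 1.161672, so EAR ≈ 16.16720%.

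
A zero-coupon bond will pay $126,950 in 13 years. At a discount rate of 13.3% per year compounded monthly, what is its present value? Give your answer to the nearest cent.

$22,744.07

Periodic rate = 13.3%/12 = 0.0110833; 156 periods.
P = 126,950/(1 + 0.133/12)^156 ≈ 126,950/5.58167366816 ≈ 22,744.0742.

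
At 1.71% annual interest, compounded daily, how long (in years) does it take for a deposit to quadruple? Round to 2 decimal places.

(1 + 0.0000468493)^(365t) = 4.
365t = ln 4 / ln(1 + 0.0000468493) ≈ 1.3863/4.68482e-05 ≈ 29591.1868.
t ≈ 81.0717.

81.07 years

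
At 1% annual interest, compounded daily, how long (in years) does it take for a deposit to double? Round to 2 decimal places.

(1 + 0.0000273973)^(365t) = 2.
365t = ln 2 / ln(1 + 0.0000273973) ≈ 0.69315/2.73969e-05 ≈ 25300.2187.
t ≈ 69.3157.

69.32 years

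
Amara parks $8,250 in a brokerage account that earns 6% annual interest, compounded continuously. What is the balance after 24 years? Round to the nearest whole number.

$34,821

A = P·e^(rt) = 8,250·e^(0.06·24) = 8,250·e^1.44.
e^1.44 ≈ 4.220695817, so A ≈ 34,820.7405.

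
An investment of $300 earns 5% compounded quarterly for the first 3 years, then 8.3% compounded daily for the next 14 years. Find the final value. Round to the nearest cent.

$1,112.90

Phase 1: 300·(1 + 0.0125)^12 ≈ 348.2264.
Phase 2: 348.2264·(1 + 0.083/365)^5110 ≈ 1,112.8957.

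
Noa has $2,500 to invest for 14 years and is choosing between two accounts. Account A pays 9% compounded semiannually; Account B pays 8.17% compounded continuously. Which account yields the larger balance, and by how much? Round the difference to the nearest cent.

A: (1 + 0.045)^28 ≈ 3.429699993, so 2,500 × 3.429699993 ≈ 8,574.2500.
B: e^(0.0817·14) = e^1.1438 ≈ 3.138672689, so 2,500 × 3.138672689 ≈ 7,846.6817.
Difference ≈ 727.5683 in favor of A.

Account A, by $727.57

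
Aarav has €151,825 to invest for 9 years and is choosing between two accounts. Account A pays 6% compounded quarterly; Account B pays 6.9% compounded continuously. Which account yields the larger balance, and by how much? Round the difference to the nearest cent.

Account B, by €23,024.01

Account A growth factor: (1 + 0.015)^36 ≈ 1.7091395381; balance ≈ 259,490.1104.
Account B growth factor: e^(0.069·9) = e^0.621 ≈ 1.86078789966; balance ≈ 282,514.1229.
Account B is larger by 23,024.0125.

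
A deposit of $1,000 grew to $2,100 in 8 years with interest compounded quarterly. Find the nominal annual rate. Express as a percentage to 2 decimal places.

(1 + r/4)^32 = 2,100/1,000 = 2.1.
1 + r/4 = 2.1^(1/32) ≈ 1.023456, so r/4 ≈ 0.0234564.
r ≈ 4·0.0234564 = 9.38257%.

9.38%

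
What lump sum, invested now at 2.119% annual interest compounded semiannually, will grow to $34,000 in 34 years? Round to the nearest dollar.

Periodic rate = 2.119%/2 = 0.010595; 68 periods.
P = 34,000/(1 + 0.010595)^68 ≈ 34,000/2.0476035491 ≈ 16,604.7768.

$16,605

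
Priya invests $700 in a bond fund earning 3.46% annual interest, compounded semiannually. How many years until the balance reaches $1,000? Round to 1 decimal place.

10.4 years

We need (1 + 0.0173)^(2t) = 1.4286, so 2t = ln 1.4286 / ln 1.0173 ≈ 20.7949.
t ≈ 20.7949/2 = 10.3974 years.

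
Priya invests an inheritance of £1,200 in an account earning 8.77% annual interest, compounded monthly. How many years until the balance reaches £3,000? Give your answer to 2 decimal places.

10.49 years

We need (1 + 0.00730833)^(12t) = 2.5, so 12t = ln 2.5 / ln 1.007308 ≈ 125.8337.
t ≈ 125.8337/12 = 10.4861 years.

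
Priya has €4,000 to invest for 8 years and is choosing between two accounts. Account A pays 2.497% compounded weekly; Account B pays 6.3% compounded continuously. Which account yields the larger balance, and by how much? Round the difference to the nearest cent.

Account A growth factor: (1 + 0.02497/52)^416 ≈ 1.22105111; balance ≈ 4,884.2044.
Account B growth factor: e^(0.063·8) = e^0.504 ≈ 1.655329363; balance ≈ 6,621.3175.
Account B is larger by 1,737.1130.

Account B, by €1,737.11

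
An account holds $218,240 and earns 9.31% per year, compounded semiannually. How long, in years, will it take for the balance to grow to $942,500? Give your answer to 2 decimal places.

We need (1 + 0.04655)^(2t) = 4.3186, so 2t = ln 4.3186 / ln 1.04655 ≈ 32.1532.
t ≈ 32.1532/2 = 16.0766 years.

16.08 years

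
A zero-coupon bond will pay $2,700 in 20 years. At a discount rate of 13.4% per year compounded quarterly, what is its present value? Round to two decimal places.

$193.43

Growth factor = (1 + 0.0335)^80 ≈ 13.9584912.
P = 2,700/13.9584912 ≈ 193.4306.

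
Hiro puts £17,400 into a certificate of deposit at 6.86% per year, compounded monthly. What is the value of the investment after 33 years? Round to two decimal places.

Growth factor = (1 + 0.0686/12)^396 ≈ 9.55776449503.
A ≈ 17,400 × 9.55776449503 ≈ 166,305.1022.

£166,305.10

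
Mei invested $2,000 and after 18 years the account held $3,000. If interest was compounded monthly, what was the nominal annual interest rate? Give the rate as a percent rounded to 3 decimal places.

(1 + r/12)^216 = 3,000/2,000 = 1.5.
1 + r/12 = 1.5^(1/216) ≈ 1.001879, so r/12 ≈ 0.00187892.
r ≈ 12·0.00187892 = 2.25470%.

2.255%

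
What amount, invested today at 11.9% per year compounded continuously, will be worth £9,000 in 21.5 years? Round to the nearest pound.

P = A·e^(−rt) = 9,000·e^(−2.5585).
e^(−2.5585) ≈ 0.07742078457, so P ≈ 696.7871.

£697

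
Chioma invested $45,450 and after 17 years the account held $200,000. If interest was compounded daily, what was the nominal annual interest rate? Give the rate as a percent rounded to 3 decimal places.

8.717%

(1 + r/365)^6205 = 200,000/45,450 = 4.40044.
1 + r/365 = 4.40044^(1/6205) ≈ 1.000239, so r/365 ≈ 0.000238821.
r ≈ 365·0.000238821 = 8.71695%.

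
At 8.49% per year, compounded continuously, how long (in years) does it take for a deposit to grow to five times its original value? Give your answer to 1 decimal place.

e^(0.0849t) = 5, so 0.0849t = ln 5 ≈ 1.6094.
t ≈ 1.6094/0.0849 ≈ 18.9569.

19.0 years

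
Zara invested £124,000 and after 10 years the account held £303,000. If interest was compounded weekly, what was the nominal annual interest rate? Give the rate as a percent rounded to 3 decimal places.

8.942%

(1 + r/52)^520 = 303,000/124,000 = 2.44355.
1 + r/52 = 2.44355^(1/520) ≈ 1.00172, so r/52 ≈ 0.00171965.
r ≈ 52·0.00171965 = 8.94219%.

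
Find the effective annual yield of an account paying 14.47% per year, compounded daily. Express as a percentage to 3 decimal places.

EAR = (1 + 14.47%/365)^365 − 1 = (1 + 0.000396438)^365 − 1.
(1 + 0.000396438)^365 ≈ 1.15566, so EAR ≈ 15.56597%.

15.566%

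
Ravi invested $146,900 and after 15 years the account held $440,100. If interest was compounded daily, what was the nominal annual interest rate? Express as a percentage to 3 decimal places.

The 5475-period growth factor is 440,100/146,900 = 2.99592.
r/365 = 2.99592^(1/5475) − 1 ≈ 0.000200431, so r ≈ 365·0.000200431 = 7.31573%.

7.316%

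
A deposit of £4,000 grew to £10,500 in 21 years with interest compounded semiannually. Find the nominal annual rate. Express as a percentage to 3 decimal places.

The 42-period growth factor is 10,500/4,000 = 2.625.
r/2 = 2.625^(1/42) − 1 ≈ 0.0232441, so r ≈ 2·0.0232441 = 4.64883%.

4.649%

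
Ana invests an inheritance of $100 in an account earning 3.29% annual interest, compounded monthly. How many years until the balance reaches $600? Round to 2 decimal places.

54.54 years

(1 + 0.00274167)^(12t) = 600/100 = 6.
12t·ln(1 + 0.00274167) = ln(6); 12t = 1.7918/0.00273792 ≈ 654.4248.
t ≈ 54.5354 years.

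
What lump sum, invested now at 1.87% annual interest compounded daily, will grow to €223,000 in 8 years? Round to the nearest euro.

€192,015

Growth factor = (1 + 0.0187/365)^2920 ≈ 1.1613651515.
P = 223,000/1.1613651515 ≈ 192,015.4051.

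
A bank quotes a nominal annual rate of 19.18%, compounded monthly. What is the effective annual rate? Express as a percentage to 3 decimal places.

One year is 12 periods at 0.0159833 each: (1 + 0.0159833)^12 ≈ 1.209592.
EAR = 1.209592 − 1 ≈ 20.95923%.

20.959%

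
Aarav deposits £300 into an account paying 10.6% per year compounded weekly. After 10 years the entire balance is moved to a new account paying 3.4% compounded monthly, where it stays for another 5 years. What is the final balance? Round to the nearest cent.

Phase 1: 300·(1 + 0.106/52)^520 ≈ 864.9776.
Phase 2: 864.9776·(1 + 0.034/12)^60 ≈ 1,025.0157.

£1,025.02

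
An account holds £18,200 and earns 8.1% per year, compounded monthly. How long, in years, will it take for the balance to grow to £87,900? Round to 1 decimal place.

19.5 years

We need (1 + 0.00675)^(12t) = 4.8297, so 12t = ln 4.8297 / ln 1.00675 ≈ 234.0870.
t ≈ 234.0870/12 = 19.5072 years.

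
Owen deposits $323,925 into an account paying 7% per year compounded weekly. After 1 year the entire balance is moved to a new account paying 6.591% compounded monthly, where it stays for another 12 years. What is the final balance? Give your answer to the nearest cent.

Phase 1: 323,925·(1 + 0.07/52)^52 ≈ 347,395.8592.
Phase 2: 347,395.8592·(1 + 0.0054925)^144 ≈ 764,499.0564.

$764,499.06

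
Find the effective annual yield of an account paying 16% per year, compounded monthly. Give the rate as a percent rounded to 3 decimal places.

17.227%

One year is 12 periods at 0.0133333 each: (1 + 0.0133333)^12 ≈ 1.172271.
EAR = 1.172271 − 1 ≈ 17.22708%.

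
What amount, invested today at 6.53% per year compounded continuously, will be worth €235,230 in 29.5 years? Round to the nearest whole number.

€34,268

P = A·e^(−rt) = 235,230·e^(−1.92635).
e^(−1.92635) ≈ 0.145678957454, so P ≈ 34,268.0612.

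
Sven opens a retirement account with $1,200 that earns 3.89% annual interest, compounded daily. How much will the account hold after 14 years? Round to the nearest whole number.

$2,069

Growth factor = (1 + 0.0389/365)^5110 ≈ 1.723868652.
A ≈ 1,200 × 1.723868652 ≈ 2,068.6424.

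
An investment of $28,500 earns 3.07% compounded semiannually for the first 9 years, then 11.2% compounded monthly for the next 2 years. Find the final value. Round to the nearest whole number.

$46,855

Phase 1: 28,500·(1 + 0.01535)^18 ≈ 37,491.1513.
Phase 2: 37,491.1513·(1 + 0.112/12)^24 ≈ 46,855.3907.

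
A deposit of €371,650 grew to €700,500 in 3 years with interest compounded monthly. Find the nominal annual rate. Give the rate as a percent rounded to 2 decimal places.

(1 + r/12)^36 = 700,500/371,650 = 1.88484.
1 + r/12 = 1.88484^(1/36) ≈ 1.017763, so r/12 ≈ 0.0177626.
r ≈ 12·0.0177626 = 21.31515%.

21.32%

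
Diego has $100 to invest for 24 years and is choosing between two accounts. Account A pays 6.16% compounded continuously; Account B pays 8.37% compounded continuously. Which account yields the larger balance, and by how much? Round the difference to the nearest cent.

Account A growth factor: e^(0.0616·24) = e^1.4784 ≈ 4.38592259; balance ≈ 438.5923.
Account B growth factor: e^(0.0837·24) = e^2.0088 ≈ 7.45436674; balance ≈ 745.4367.
Account B is larger by 306.8444.

Account B, by $306.84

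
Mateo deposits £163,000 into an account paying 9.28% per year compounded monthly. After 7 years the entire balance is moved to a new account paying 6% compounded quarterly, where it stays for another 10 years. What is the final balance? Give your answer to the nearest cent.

After 7 years at 9.28%: 163,000 × 1.90999588641 ≈ 311,329.3295.
Then 10 years at 6%: 311,329.3295 × 1.81401840867 ≈ 564,757.1348.

£564,757.13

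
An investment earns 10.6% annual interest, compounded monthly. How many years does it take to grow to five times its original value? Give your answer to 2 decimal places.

15.25 years

(1 + 0.00883333)^(12t) = 5.
12t = ln 5 / ln(1 + 0.00883333) ≈ 1.6094/0.00879455 ≈ 183.0041.
t ≈ 15.2503.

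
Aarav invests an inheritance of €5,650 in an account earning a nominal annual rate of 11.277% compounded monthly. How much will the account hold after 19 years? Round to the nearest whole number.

Periodic rate = 11.277%/12 = 0.0093975; periods = 12·19 = 228.
A = 5,650·(1 + 0.0093975)^228 ≈ 5,650·8.4369844329 ≈ 47,668.9620.

€47,669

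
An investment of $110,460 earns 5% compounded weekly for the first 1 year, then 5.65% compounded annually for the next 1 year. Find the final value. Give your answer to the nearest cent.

After 1 years at 5%: 110,460 × 1.05124584193 ≈ 116,120.6157.
Then 1 years at 5.65%: 116,120.6157 × 1.0565 ≈ 122,681.4305.

$122,681.43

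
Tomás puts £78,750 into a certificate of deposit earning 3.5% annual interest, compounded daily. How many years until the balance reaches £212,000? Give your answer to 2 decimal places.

(1 + 0.0000958904)^(365t) = 212,000/78,750 = 2.6921.
365t·ln(1 + 0.0000958904) = ln(2.6921); 365t = 0.99031/9.58858e-05 ≈ 10327.9928.
t ≈ 28.2959 years.

28.30 years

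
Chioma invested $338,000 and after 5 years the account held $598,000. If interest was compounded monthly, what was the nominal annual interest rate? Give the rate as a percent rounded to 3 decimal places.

11.465%

(1 + r/12)^60 = 598,000/338,000 = 1.76923.
1 + r/12 = 1.76923^(1/60) ≈ 1.009554, so r/12 ≈ 0.00955444.
r ≈ 12·0.00955444 = 11.46532%.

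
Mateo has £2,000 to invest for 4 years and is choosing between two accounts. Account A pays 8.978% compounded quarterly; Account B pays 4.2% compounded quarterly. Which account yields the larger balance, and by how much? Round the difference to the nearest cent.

Account A, by £488.98

A: (1 + 0.022445)^16 ≈ 1.426393291, so 2,000 × 1.426393291 ≈ 2,852.7866.
B: (1 + 0.0105)^16 ≈ 1.181900961, so 2,000 × 1.181900961 ≈ 2,363.8019.
Difference ≈ 488.9847 in favor of A.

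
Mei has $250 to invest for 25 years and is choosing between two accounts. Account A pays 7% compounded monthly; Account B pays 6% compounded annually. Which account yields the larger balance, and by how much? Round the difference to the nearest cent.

Account A, by $358.39

A: (1 + 0.07/12)^300 ≈ 5.725418209, so 250 × 5.725418209 ≈ 1,431.3546.
B: (1 + 0.06)^25 ≈ 4.29187072, so 250 × 4.29187072 ≈ 1,072.9677.
Difference ≈ 358.3869 in favor of A.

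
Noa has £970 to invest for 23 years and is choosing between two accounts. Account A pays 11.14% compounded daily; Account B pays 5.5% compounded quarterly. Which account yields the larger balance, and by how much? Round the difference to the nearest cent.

Account A, by £9,163.15

A: (1 + 0.1114/365)^8395 ≈ 12.959240435, so 970 × 12.959240435 ≈ 12,570.4632.
B: (1 + 0.01375)^92 ≈ 3.512689675, so 970 × 3.512689675 ≈ 3,407.3090.
Difference ≈ 9,163.1542 in favor of A.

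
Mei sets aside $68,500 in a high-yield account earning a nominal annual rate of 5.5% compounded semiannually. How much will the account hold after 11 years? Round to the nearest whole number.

Growth factor = (1 + 0.0275)^22 ≈ 1.81635306901.
A ≈ 68,500 × 1.81635306901 ≈ 124,420.1852.

$124,420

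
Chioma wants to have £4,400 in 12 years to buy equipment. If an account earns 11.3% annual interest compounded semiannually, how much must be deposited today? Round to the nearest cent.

£1,176.48

Growth factor = (1 + 0.0565)^24 ≈ 3.739969266.
P = 4,400/3.739969266 ≈ 1,176.4803.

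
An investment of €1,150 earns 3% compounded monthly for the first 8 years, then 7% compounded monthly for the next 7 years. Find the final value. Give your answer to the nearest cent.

After 8 years at 3%: 1,150 × 1.270868467 ≈ 1,461.4987.
Then 7 years at 7%: 1,461.4987 × 1.629994054 ≈ 2,382.2343.

€2,382.23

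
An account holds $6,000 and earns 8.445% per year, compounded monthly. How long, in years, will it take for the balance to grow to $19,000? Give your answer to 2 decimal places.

We need (1 + 0.0070375)^(12t) = 3.1667, so 12t = ln 3.1667 / ln 1.007038 ≈ 164.3667.
t ≈ 164.3667/12 = 13.6972 years.

13.70 years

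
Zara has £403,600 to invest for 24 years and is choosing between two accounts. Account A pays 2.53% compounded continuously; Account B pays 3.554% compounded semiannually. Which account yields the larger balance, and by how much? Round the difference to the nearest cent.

Account A growth factor: e^(0.0253·24) = e^0.6072 ≈ 1.83528539863; balance ≈ 740,721.1869.
Account B growth factor: (1 + 0.01777)^48 ≈ 2.32907234047; balance ≈ 940,013.5966.
Account B is larger by 199,292.4097.

Account B, by £199,292.41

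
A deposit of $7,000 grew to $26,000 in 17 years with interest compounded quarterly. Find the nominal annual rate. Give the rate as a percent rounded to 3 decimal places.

The 68-period growth factor is 26,000/7,000 = 3.71429.
r/4 = 3.71429^(1/68) − 1 ≈ 0.0194842, so r ≈ 4·0.0194842 = 7.79370%.

7.794%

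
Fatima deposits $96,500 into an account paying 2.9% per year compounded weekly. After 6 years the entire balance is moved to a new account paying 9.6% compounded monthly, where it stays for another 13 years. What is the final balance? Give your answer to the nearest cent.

$398,030.63

Phase 1: 96,500·(1 + 0.029/52)^312 ≈ 114,834.7923.
Phase 2: 114,834.7923·(1 + 0.008)^156 ≈ 398,030.6341.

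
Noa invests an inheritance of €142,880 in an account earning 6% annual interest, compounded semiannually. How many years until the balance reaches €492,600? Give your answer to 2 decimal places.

20.94 years

We need (1 + 0.03)^(2t) = 3.4476, so 2t = ln 3.4476 / ln 1.03 ≈ 41.8722.
t ≈ 41.8722/2 = 20.9361 years.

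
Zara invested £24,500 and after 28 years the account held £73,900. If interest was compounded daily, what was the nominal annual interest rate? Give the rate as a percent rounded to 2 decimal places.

(1 + r/365)^10220 = 73,900/24,500 = 3.01633.
1 + r/365 = 3.01633^(1/10220) ≈ 1.000108, so r/365 ≈ 0.000108033.
r ≈ 365·0.000108033 = 3.94321%.

3.94%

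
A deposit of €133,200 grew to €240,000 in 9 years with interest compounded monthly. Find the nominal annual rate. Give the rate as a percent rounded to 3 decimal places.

6.560%

The 108-period growth factor is 240,000/133,200 = 1.8018.
r/12 = 1.8018^(1/108) − 1 ≈ 0.00546662, so r ≈ 12·0.00546662 = 6.55994%.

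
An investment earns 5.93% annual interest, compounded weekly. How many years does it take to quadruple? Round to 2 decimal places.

(1 + 0.00114038)^(52t) = 4.
52t = ln 4 / ln(1 + 0.00114038) ≈ 1.3863/0.00113973 ≈ 1216.3306.
t ≈ 23.3910.

23.39 years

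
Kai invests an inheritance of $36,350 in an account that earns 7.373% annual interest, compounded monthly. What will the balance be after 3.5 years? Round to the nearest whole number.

$47,015

Growth factor = (1 + 0.07373/12)^42 ≈ 1.2933884317.
A ≈ 36,350 × 1.2933884317 ≈ 47,014.6695.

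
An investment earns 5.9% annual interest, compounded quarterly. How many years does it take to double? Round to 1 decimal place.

(1 + 0.01475)^(4t) = 2.
4t = ln 2 / ln(1 + 0.01475) ≈ 0.69315/0.0146423 ≈ 47.3388.
t ≈ 11.8347.

11.8 years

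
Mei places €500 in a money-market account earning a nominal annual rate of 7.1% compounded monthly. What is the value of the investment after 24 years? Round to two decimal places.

Periodic rate = 7.1%/12 = 0.00591667; periods = 12·24 = 288.
A = 500·(1 + 0.071/12)^288 ≈ 500·5.468360229 ≈ 2,734.1801.

€2,734.18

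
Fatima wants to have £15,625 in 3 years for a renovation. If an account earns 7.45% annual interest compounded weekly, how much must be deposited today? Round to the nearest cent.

Periodic rate = 7.45%/52 = 0.00143269; 156 periods.
P = 15,625/(1 + 0.0745/52)^156 ≈ 15,625/1.2502456467 ≈ 12,497.5440.

£12,497.54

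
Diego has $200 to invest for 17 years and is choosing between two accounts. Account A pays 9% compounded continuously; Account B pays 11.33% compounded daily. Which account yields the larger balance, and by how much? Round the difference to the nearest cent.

Account B, by $448.49

Account A growth factor: e^(0.09·17) = e^1.53 ≈ 4.61817682; balance ≈ 923.6354.
Account B growth factor: (1 + 0.1133/365)^6205 ≈ 6.860642667; balance ≈ 1,372.1285.
Account B is larger by 448.4932.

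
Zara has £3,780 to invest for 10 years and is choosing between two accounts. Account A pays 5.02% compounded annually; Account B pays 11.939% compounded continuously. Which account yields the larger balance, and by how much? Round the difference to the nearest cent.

A: (1 + 0.0502)^10 ≈ 1.631999944, so 3,780 × 1.631999944 ≈ 6,168.9598.
B: e^(0.11939·10) = e^1.1939 ≈ 3.2999258549, so 3,780 × 3.2999258549 ≈ 12,473.7197.
Difference ≈ 6,304.7599 in favor of B.

Account B, by £6,304.76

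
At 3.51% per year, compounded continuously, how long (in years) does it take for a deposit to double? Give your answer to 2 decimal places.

19.75 years

e^(0.0351t) = 2, so 0.0351t = ln 2 ≈ 0.69315.
t ≈ 0.69315/0.0351 ≈ 19.7478.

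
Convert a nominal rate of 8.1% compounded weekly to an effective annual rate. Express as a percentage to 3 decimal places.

8.430%

EAR = (1 + 8.1%/52)^52 − 1 = (1 + 0.00155769)^52 − 1.
(1 + 0.00155769)^52 ≈ 1.084303, so EAR ≈ 8.43026%.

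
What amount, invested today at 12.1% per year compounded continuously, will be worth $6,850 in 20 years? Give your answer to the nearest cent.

$609.11

P = A·e^(−rt) = 6,850·e^(−2.42).
e^(−2.42) ≈ 0.08892161746, so P ≈ 609.1131.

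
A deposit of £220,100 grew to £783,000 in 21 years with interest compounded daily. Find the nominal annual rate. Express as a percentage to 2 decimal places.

6.04%

(1 + r/365)^7665 = 783,000/220,100 = 3.55747.
1 + r/365 = 3.55747^(1/7665) ≈ 1.000166, so r/365 ≈ 0.000165578.
r ≈ 365·0.000165578 = 6.04360%.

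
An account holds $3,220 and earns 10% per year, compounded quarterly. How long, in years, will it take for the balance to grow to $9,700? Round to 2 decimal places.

We need (1 + 0.025)^(4t) = 3.0124, so 4t = ln 3.0124 / ln 1.025 ≈ 44.6589.
t ≈ 44.6589/4 = 11.1647 years.

11.16 years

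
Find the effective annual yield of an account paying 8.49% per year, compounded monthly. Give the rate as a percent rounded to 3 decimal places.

EAR = (1 + 8.49%/12)^12 − 1 = (1 + 0.007075)^12 − 1.
(1 + 0.007075)^12 ≈ 1.088283, so EAR ≈ 8.82828%.

8.828%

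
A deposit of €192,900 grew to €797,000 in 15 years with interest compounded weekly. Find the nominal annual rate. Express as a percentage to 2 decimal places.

9.47%

The 780-period growth factor is 797,000/192,900 = 4.13167.
r/52 = 4.13167^(1/780) − 1 ≈ 0.00182048, so r ≈ 52·0.00182048 = 9.46649%.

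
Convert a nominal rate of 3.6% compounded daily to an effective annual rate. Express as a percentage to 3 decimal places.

3.665%

EAR = (1 + 3.6%/365)^365 − 1 = (1 + 0.0000986301)^365 − 1.
(1 + 0.0000986301)^365 ≈ 1.036654, so EAR ≈ 3.66540%.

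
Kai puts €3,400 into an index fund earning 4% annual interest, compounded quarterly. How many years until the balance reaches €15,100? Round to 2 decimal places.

37.46 years

We need (1 + 0.01)^(4t) = 4.4412, so 4t = ln 4.4412 / ln 1.01 ≈ 149.8362.
t ≈ 149.8362/4 = 37.4590 years.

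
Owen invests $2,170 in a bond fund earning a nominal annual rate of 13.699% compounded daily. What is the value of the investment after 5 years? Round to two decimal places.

$4,304.02

Periodic rate = 13.699%/365 = 0.000375315; periods = 365·5 = 1825.
A = 2,170·(1 + 0.13699/365)^1825 ≈ 2,170·1.983417756 ≈ 4,304.0165.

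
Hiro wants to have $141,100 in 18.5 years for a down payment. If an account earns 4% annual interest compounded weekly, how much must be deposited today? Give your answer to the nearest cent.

Periodic rate = 4%/52 = 0.000769231; 962 periods.
P = 141,100/(1 + 0.04/52)^962 ≈ 141,100/2.09533936954 ≈ 67,339.9269.

$67,339.93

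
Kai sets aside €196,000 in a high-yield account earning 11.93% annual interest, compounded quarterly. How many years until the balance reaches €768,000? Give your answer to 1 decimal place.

11.6 years

We need (1 + 0.029825)^(4t) = 3.9184, so 4t = ln 3.9184 / ln 1.029825 ≈ 46.4691.
t ≈ 46.4691/4 = 11.6173 years.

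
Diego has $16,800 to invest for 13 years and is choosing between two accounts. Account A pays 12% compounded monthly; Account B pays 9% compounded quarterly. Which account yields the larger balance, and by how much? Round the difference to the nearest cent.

Account A growth factor: (1 + 0.01)^156 ≈ 4.7220905425; balance ≈ 79,331.1211.
Account B growth factor: (1 + 0.0225)^52 ≈ 3.1804785237; balance ≈ 53,432.0392.
Account A is larger by 25,899.0819.

Account A, by $25,899.08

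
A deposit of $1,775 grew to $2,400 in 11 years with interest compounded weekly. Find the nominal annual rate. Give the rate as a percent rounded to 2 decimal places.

(1 + r/52)^572 = 2,400/1,775 = 1.35211.
1 + r/52 = 1.35211^(1/572) ≈ 1.000528, so r/52 ≈ 0.000527531.
r ≈ 52·0.000527531 = 2.74316%.

2.74%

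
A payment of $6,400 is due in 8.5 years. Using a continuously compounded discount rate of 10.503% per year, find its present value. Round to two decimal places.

P = A·e^(−rt) = 6,400·e^(−0.892755).
e^(−0.892755) ≈ 0.4095259532, so P ≈ 2,620.9661.

$2,620.97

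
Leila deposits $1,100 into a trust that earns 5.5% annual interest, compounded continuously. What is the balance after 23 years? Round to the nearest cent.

A = P·e^(rt) = 1,100·e^(0.055·23) = 1,100·e^1.265.
e^1.265 ≈ 3.543092736, so A ≈ 3,897.4020.

$3,897.40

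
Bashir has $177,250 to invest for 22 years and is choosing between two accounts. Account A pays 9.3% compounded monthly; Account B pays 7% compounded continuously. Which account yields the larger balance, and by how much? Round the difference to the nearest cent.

Account A growth factor: (1 + 0.00775)^264 ≈ 7.676106680646; balance ≈ 1,360,589.9091.
Account B growth factor: e^(0.07·22) = e^1.54 ≈ 4.66459027099; balance ≈ 826,798.6255.
Account A is larger by 533,791.2836.

Account A, by $533,791.28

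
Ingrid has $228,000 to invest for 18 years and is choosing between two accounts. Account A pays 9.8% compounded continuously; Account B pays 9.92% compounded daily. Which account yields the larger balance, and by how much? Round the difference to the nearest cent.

Account A growth factor: e^(0.098·18) = e^1.764 ≈ 5.835733705541; balance ≈ 1,330,547.2849.
Account B growth factor: (1 + 0.0992/365)^6570 ≈ 5.96171027042; balance ≈ 1,359,269.9417.
Account B is larger by 28,722.6568.

Account B, by $28,722.66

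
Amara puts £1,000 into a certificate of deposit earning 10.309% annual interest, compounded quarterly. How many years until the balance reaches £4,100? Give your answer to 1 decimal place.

13.9 years

(1 + 0.0257725)^(4t) = 4,100/1,000 = 4.1.
4t·ln(1 + 0.0257725) = ln(4.1); 4t = 1.411/0.025446 ≈ 55.4503.
t ≈ 13.8626 years.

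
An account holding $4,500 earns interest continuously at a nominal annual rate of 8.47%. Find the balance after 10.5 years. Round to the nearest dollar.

$10,951

A = P·e^(rt) = 4,500·e^(0.0847·10.5) = 4,500·e^0.88935.
e^0.88935 ≈ 2.4335473313, so A ≈ 10,950.9630.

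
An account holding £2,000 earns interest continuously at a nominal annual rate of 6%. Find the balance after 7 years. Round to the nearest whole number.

£3,044

A = P·e^(rt) = 2,000·e^(0.06·7) = 2,000·e^0.42.
e^0.42 ≈ 1.521961556, so A ≈ 3,043.9231.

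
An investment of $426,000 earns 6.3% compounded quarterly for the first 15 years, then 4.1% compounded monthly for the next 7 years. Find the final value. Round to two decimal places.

$1,448,937.08

After 15 years at 6.3%: 426,000 × 2.553935117812 ≈ 1,087,976.3602.
Then 7 years at 4.1%: 1,087,976.3602 × 1.331772580598 ≈ 1,448,937.0848.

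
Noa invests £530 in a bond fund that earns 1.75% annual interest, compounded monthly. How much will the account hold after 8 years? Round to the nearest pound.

£610

Periodic rate = 1.75%/12 = 0.00145833; periods = 12·8 = 96.
A = 530·(1 + 0.0175/12)^96 ≈ 530·1.1501565 ≈ 609.5829.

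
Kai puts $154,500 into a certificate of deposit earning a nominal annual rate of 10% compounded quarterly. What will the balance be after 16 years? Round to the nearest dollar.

$750,336

Periodic rate = 10%/4 = 0.025; periods = 4·16 = 64.
A = 154,500·(1 + 0.025)^64 ≈ 154,500·4.85654464078 ≈ 750,336.1470.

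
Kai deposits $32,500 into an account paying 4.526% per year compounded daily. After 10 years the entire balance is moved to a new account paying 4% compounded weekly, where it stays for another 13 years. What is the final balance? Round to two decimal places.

Phase 1: 32,500·(1 + 0.000124)^3650 ≈ 51,101.4070.
Phase 2: 51,101.4070·(1 + 0.04/52)^676 ≈ 85,936.7992.

$85,936.80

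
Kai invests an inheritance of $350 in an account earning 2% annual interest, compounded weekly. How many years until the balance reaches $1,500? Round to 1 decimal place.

We need (1 + 0.000384615)^(52t) = 4.2857, so 52t = ln 4.2857 / ln 1.000385 ≈ 3784.4744.
t ≈ 3784.4744/52 = 72.7784 years.

72.8 years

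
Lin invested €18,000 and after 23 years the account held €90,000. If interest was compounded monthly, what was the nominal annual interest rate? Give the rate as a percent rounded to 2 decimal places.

7.02%

The 276-period growth factor is 90,000/18,000 = 5.
r/12 = 5^(1/276) − 1 ≈ 0.00584833, so r ≈ 12·0.00584833 = 7.01800%.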